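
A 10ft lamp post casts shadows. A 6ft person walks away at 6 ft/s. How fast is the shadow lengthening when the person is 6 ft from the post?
9 ft/s

By similar triangles: 10/(x+s) = 6/s
Solving: s = 6x/4
ds/dt = 6/4 · dx/dt = 3/2 · 6 = 9 ft/s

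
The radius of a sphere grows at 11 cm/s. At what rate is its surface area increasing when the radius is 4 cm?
352π cm²/s

S = 4πr²
dS/dt = dS/dr · dr/dt = 8πr · 11
At r = 4: dS/dt = 352π cm²/s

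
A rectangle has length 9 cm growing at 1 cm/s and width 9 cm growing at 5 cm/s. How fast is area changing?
54 cm²/s

A = lw
dA/dt = w·dl/dt + l·dw/dt = 9·1 + 9·5 = 54 cm²/s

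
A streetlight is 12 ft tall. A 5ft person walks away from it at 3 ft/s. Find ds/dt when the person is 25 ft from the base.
15/7 ft/s

By similar triangles: 12/(x+s) = 5/s
Solving: s = 5x/7
ds/dt = 5/7 · dx/dt = 5/7 · 3 = 15/7 ft/s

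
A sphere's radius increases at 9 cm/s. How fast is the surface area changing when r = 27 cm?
1944π cm²/s

S = 4πr²
dS/dt = dS/dr · dr/dt = 8πr · 9
At r = 27: dS/dt = 1944π cm²/s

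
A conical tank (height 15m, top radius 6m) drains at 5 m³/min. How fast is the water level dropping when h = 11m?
125/(484π) ≈ 0.08221 m/min

r/h = 6/15, so r = (2/5)h
V = (1/3)πr²h = (1/3)π((2/5)h)²h = (4/75)πh³
dV/dh = (4/25)πh²
dh/dt = (dV/dt)/(dV/dh) = -5/((4/25)π·11²) = -125/(484π) m/min
The level is dropping at 125/(484π) ≈ 0.08221 m/min.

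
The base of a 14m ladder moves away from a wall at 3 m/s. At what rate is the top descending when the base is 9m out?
27√115/115 ≈ 2.518 m/s

x² + y² = 14²
2x·dx/dt + 2y·dy/dt = 0
dy/dt = -x/y · dx/dt = -9/√115 · 3 = -27√115/115 m/s
The top is descending at 27√115/115 ≈ 2.518 m/s.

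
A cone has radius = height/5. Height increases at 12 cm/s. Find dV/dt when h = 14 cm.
2352π/25 cm³/s

V = (1/3)π(h/5)²h = πh³/75
dV/dt = πh²/25 · 12
At h = 14: dV/dt = 2352π/25 cm³/s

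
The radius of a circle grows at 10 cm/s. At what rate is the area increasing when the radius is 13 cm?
260π cm²/s

A = πr²
dA/dt = 2πr · dr/dt = 2π(13)(10) = 260π cm²/s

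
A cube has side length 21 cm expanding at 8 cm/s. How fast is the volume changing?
10584 cm³/s

V = s³
dV/dt = 3s² · ds/dt = 3·21²·8 = 10584 cm³/s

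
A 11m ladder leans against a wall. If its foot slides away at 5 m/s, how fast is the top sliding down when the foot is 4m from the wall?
4√105/21 ≈ 1.952 m/s

x² + y² = 11²
2x·dx/dt + 2y·dy/dt = 0
dy/dt = -x/y · dx/dt = -4/√105 · 5 = -4√105/21 m/s
The top is descending at 4√105/21 ≈ 1.952 m/s.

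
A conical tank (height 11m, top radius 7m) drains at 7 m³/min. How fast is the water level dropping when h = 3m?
121/(63π) ≈ 0.6114 m/min

r/h = 7/11, so r = (7/11)h
V = (1/3)πr²h = (1/3)π((7/11)h)²h = (49/363)πh³
dV/dh = (49/121)πh²
dh/dt = (dV/dt)/(dV/dh) = -7/((49/121)π·3²) = -121/(63π) m/min
The level is dropping at 121/(63π) ≈ 0.6114 m/min.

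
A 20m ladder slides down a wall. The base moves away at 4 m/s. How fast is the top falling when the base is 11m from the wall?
44√31/93 ≈ 2.634 m/s

x² + y² = 20²
2x·dx/dt + 2y·dy/dt = 0
dy/dt = -x/y · dx/dt = -11/(3√31) · 4 = -44√31/93 m/s
The top is descending at 44√31/93 ≈ 2.634 m/s.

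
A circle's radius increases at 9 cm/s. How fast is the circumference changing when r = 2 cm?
18π cm/s

C = 2πr
dC/dt = 2π · dr/dt = 2π · 9 = 18π cm/s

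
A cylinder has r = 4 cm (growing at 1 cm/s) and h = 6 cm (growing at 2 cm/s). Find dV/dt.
80π cm³/s

V = πr²h
dV/dt = 2πrh·dr/dt + πr²·dh/dt
= 2π(4)(6)(1) + π(4)²(2)
= 80π cm³/s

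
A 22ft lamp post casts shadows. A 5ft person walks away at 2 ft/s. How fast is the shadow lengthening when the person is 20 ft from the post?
10/17 ft/s

By similar triangles: 22/(x+s) = 5/s
Solving: s = 5x/17
ds/dt = 5/17 · dx/dt = 5/17 · 2 = 10/17 ft/s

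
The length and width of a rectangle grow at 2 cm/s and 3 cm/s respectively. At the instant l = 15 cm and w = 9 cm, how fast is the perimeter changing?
10 cm/s

P = 2(l + w)
dP/dt = 2(dl/dt + dw/dt) = 2(2 + 3) = 10 cm/s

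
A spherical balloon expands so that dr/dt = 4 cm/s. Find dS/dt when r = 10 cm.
320π cm²/s

S = 4πr²
dS/dt = dS/dr · dr/dt = 8πr · 4
At r = 10: dS/dt = 320π cm²/s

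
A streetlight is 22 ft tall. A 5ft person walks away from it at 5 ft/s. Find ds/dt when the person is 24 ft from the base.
25/17 ft/s

By similar triangles: 22/(x+s) = 5/s
Solving: s = 5x/17
ds/dt = 5/17 · dx/dt = 5/17 · 5 = 25/17 ft/s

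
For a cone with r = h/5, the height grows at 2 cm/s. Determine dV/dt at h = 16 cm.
512π/25 cm³/s

V = (1/3)π(h/5)²h = πh³/75
dV/dt = πh²/25 · 2
At h = 16: dV/dt = 512π/25 cm³/s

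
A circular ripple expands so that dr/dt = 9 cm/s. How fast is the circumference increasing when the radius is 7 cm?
18π cm/s

C = 2πr
dC/dt = 2π · dr/dt = 2π · 9 = 18π cm/s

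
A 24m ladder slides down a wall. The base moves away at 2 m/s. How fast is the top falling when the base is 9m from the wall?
6√55/55 ≈ 0.809 m/s

x² + y² = 24²
2x·dx/dt + 2y·dy/dt = 0
dy/dt = -x/y · dx/dt = -9/(3√55) · 2 = -6√55/55 m/s
The top is descending at 6√55/55 ≈ 0.809 m/s.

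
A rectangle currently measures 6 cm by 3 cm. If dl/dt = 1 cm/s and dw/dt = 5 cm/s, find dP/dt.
12 cm/s

P = 2(l + w)
dP/dt = 2(dl/dt + dw/dt) = 2(1 + 5) = 12 cm/s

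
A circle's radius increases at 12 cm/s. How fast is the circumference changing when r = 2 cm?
24π cm/s

C = 2πr
dC/dt = 2π · dr/dt = 2π · 12 = 24π cm/s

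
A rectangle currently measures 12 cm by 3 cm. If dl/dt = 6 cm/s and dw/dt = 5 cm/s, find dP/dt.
22 cm/s

P = 2(l + w)
dP/dt = 2(dl/dt + dw/dt) = 2(6 + 5) = 22 cm/s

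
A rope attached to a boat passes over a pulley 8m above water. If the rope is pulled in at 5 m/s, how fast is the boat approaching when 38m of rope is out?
19√345/69 ≈ 5.115 m/s

rope² = x² + 8²
x = √(38² - 8²) = 2√345
dx/dt = (rope/x) · d(rope)/dt = (38/(2√345)) · (-5) = -19√345/69 m/s
The boat approaches at 19√345/69 ≈ 5.115 m/s.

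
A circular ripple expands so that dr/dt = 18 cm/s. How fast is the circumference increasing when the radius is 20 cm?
36π cm/s

C = 2πr
dC/dt = 2π · dr/dt = 2π · 18 = 36π cm/s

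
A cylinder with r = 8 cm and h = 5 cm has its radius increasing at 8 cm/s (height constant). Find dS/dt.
336π cm²/s

S = 2πrh + 2πr² (lateral + bases)
dS/dt = (2πh + 4πr)·dr/dt = (2π·5 + 4π·8)·8
= 336π cm²/s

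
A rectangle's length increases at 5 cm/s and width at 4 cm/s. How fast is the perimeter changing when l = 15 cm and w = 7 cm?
18 cm/s

P = 2(l + w)
dP/dt = 2(dl/dt + dw/dt) = 2(5 + 4) = 18 cm/s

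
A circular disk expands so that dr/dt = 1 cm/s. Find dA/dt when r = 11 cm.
22π cm²/s

A = πr²
dA/dt = 2πr · dr/dt = 2π(11)(1) = 22π cm²/s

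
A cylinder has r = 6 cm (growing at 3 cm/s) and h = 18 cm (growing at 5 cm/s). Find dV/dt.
828π cm³/s

V = πr²h
dV/dt = 2πrh·dr/dt + πr²·dh/dt
= 2π(6)(18)(3) + π(6)²(5)
= 828π cm³/s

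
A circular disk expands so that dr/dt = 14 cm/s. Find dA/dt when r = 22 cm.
616π cm²/s

A = πr²
dA/dt = 2πr · dr/dt = 2π(22)(14) = 616π cm²/s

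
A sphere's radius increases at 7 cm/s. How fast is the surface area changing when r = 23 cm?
1288π cm²/s

S = 4πr²
dS/dt = dS/dr · dr/dt = 8πr · 7
At r = 23: dS/dt = 1288π cm²/s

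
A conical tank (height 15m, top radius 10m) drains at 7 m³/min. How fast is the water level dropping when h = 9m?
7/(36π) ≈ 0.06189 m/min

r/h = 10/15, so r = (2/3)h
V = (1/3)πr²h = (1/3)π((2/3)h)²h = (4/27)πh³
dV/dh = (4/9)πh²
dh/dt = (dV/dt)/(dV/dh) = -7/((4/9)π·9²) = -7/(36π) m/min
The level is dropping at 7/(36π) ≈ 0.06189 m/min.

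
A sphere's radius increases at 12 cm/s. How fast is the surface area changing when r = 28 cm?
2688π cm²/s

S = 4πr²
dS/dt = dS/dr · dr/dt = 8πr · 12
At r = 28: dS/dt = 2688π cm²/s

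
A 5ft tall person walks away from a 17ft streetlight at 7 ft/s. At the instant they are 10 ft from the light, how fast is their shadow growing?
35/12 ft/s

By similar triangles: 17/(x+s) = 5/s
Solving: s = 5x/12
ds/dt = 5/12 · dx/dt = 5/12 · 7 = 35/12 ft/s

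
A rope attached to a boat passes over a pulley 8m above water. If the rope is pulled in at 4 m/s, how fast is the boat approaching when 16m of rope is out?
8√3/3 ≈ 4.619 m/s

rope² = x² + 8²
x = √(16² - 8²) = 8√3
dx/dt = (rope/x) · d(rope)/dt = (16/(8√3)) · (-4) = -8√3/3 m/s
The boat approaches at 8√3/3 ≈ 4.619 m/s.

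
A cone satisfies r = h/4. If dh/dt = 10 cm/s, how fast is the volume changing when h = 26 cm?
845π/2 cm³/s

V = (1/3)π(h/4)²h = πh³/48
dV/dt = πh²/16 · 10
At h = 26: dV/dt = 845π/2 cm³/s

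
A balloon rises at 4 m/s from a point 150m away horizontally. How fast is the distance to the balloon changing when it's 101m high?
404√32701/32701 ≈ 2.234 m/s

z² = 150² + y²
z = √(150² + 101²) = √32701
dz/dt = y/z · dy/dt = 101/√32701 · 4 = 404√32701/32701 ≈ 2.234 m/s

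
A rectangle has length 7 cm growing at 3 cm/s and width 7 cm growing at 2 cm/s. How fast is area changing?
35 cm²/s

A = lw
dA/dt = w·dl/dt + l·dw/dt = 7·3 + 7·2 = 35 cm²/s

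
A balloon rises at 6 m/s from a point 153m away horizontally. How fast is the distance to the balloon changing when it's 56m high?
336√26545/26545 ≈ 2.062 m/s

z² = 153² + y²
z = √(153² + 56²) = √26545
dz/dt = y/z · dy/dt = 56/√26545 · 6 = 336√26545/26545 ≈ 2.062 m/s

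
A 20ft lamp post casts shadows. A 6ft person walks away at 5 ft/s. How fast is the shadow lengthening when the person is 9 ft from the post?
15/7 ft/s

By similar triangles: 20/(x+s) = 6/s
Solving: s = 6x/14
ds/dt = 6/14 · dx/dt = 3/7 · 5 = 15/7 ft/s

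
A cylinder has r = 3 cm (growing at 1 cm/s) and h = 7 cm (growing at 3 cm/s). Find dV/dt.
69π cm³/s

V = πr²h
dV/dt = 2πrh·dr/dt + πr²·dh/dt
= 2π(3)(7)(1) + π(3)²(3)
= 69π cm³/s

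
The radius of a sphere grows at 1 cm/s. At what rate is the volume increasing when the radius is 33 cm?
4356π cm³/s

V = (4/3)πr³
dV/dt = dV/dr · dr/dt = 4πr² · 1
At r = 33: dV/dt = 4356π cm³/s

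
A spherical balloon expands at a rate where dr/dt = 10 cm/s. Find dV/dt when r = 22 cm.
19360π cm³/s

V = (4/3)πr³
dV/dt = dV/dr · dr/dt = 4πr² · 10
At r = 22: dV/dt = 19360π cm³/s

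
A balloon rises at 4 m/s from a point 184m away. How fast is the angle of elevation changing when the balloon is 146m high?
0.01334 rad/s

tan(θ) = y/184
sec²(θ) · dθ/dt = (1/184) · dy/dt
dθ/dt = cos²(θ)/184 · 4 = 184/(184² + 146²) · 4
dθ/dt = 0.01334 rad/s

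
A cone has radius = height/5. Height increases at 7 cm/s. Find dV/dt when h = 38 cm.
10108π/25 cm³/s

V = (1/3)π(h/5)²h = πh³/75
dV/dt = πh²/25 · 7
At h = 38: dV/dt = 10108π/25 cm³/s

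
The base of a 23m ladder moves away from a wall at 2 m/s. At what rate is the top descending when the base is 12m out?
24√385/385 ≈ 1.223 m/s

x² + y² = 23²
2x·dx/dt + 2y·dy/dt = 0
dy/dt = -x/y · dx/dt = -12/√385 · 2 = -24√385/385 m/s
The top is descending at 24√385/385 ≈ 1.223 m/s.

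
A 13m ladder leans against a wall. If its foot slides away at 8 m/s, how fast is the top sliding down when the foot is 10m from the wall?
80√69/69 ≈ 9.631 m/s

x² + y² = 13²
2x·dx/dt + 2y·dy/dt = 0
dy/dt = -x/y · dx/dt = -10/√69 · 8 = -80√69/69 m/s
The top is descending at 80√69/69 ≈ 9.631 m/s.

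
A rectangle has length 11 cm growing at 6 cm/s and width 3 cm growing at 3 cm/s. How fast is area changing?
51 cm²/s

A = lw
dA/dt = w·dl/dt + l·dw/dt = 3·6 + 11·3 = 51 cm²/s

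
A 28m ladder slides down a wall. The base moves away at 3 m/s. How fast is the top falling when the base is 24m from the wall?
18√13/13 ≈ 4.992 m/s

x² + y² = 28²
2x·dx/dt + 2y·dy/dt = 0
dy/dt = -x/y · dx/dt = -24/(4√13) · 3 = -18√13/13 m/s
The top is descending at 18√13/13 ≈ 4.992 m/s.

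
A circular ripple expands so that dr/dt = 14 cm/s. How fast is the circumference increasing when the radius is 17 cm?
28π cm/s

C = 2πr
dC/dt = 2π · dr/dt = 2π · 14 = 28π cm/s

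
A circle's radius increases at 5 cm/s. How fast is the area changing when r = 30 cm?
300π cm²/s

A = πr²
dA/dt = 2πr · dr/dt = 2π(30)(5) = 300π cm²/s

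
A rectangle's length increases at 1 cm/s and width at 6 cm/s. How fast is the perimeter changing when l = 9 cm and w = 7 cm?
14 cm/s

P = 2(l + w)
dP/dt = 2(dl/dt + dw/dt) = 2(1 + 6) = 14 cm/s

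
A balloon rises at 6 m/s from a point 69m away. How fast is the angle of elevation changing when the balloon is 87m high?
0.033577 rad/s

tan(θ) = y/69
sec²(θ) · dθ/dt = (1/69) · dy/dt
dθ/dt = cos²(θ)/69 · 6 = 69/(69² + 87²) · 6
dθ/dt = 0.033577 rad/s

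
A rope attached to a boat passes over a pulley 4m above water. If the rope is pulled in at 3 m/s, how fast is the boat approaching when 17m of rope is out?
17√273/91 ≈ 3.087 m/s

rope² = x² + 4²
x = √(17² - 4²) = √273
dx/dt = (rope/x) · d(rope)/dt = (17/√273) · (-3) = -17√273/91 m/s
The boat approaches at 17√273/91 ≈ 3.087 m/s.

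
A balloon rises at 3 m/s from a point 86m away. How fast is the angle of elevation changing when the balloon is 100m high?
0.014831 rad/s

tan(θ) = y/86
sec²(θ) · dθ/dt = (1/86) · dy/dt
dθ/dt = cos²(θ)/86 · 3 = 86/(86² + 100²) · 3
dθ/dt = 0.014831 rad/s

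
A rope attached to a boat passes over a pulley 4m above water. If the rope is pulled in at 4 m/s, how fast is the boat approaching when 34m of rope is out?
68√285/285 ≈ 4.028 m/s

rope² = x² + 4²
x = √(34² - 4²) = 2√285
dx/dt = (rope/x) · d(rope)/dt = (34/(2√285)) · (-4) = -68√285/285 m/s
The boat approaches at 68√285/285 ≈ 4.028 m/s.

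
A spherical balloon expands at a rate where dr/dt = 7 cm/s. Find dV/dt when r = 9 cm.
2268π cm³/s

V = (4/3)πr³
dV/dt = dV/dr · dr/dt = 4πr² · 7
At r = 9: dV/dt = 2268π cm³/s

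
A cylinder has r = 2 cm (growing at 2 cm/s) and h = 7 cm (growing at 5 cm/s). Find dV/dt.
76π cm³/s

V = πr²h
dV/dt = 2πrh·dr/dt + πr²·dh/dt
= 2π(2)(7)(2) + π(2)²(5)
= 76π cm³/s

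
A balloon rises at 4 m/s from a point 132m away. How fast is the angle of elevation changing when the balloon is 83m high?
0.021717 rad/s

tan(θ) = y/132
sec²(θ) · dθ/dt = (1/132) · dy/dt
dθ/dt = cos²(θ)/132 · 4 = 132/(132² + 83²) · 4
dθ/dt = 0.021717 rad/s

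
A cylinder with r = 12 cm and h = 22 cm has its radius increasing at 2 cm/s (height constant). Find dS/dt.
184π cm²/s

S = 2πrh + 2πr² (lateral + bases)
dS/dt = (2πh + 4πr)·dr/dt = (2π·22 + 4π·12)·2
= 184π cm²/s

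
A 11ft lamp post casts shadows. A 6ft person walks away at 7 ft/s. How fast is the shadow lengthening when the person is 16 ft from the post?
42/5 ft/s

By similar triangles: 11/(x+s) = 6/s
Solving: s = 6x/5
ds/dt = 6/5 · dx/dt = 6/5 · 7 = 42/5 ft/s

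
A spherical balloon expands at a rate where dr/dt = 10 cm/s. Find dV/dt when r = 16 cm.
10240π cm³/s

V = (4/3)πr³
dV/dt = dV/dr · dr/dt = 4πr² · 10
At r = 16: dV/dt = 10240π cm³/s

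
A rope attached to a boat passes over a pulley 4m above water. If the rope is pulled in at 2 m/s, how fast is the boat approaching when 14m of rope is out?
14√5/15 ≈ 2.087 m/s

rope² = x² + 4²
x = √(14² - 4²) = 6√5
dx/dt = (rope/x) · d(rope)/dt = (14/(6√5)) · (-2) = -14√5/15 m/s
The boat approaches at 14√5/15 ≈ 2.087 m/s.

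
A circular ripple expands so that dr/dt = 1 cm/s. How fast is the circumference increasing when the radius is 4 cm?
2π cm/s

C = 2πr
dC/dt = 2π · dr/dt = 2π · 1 = 2π cm/s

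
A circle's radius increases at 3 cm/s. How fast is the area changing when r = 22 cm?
132π cm²/s

A = πr²
dA/dt = 2πr · dr/dt = 2π(22)(3) = 132π cm²/s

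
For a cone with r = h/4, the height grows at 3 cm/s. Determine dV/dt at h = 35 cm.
3675π/16 cm³/s

V = (1/3)π(h/4)²h = πh³/48
dV/dt = πh²/16 · 3
At h = 35: dV/dt = 3675π/16 cm³/s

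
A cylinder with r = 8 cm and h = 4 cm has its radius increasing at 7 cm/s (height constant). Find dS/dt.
280π cm²/s

S = 2πrh + 2πr² (lateral + bases)
dS/dt = (2πh + 4πr)·dr/dt = (2π·4 + 4π·8)·7
= 280π cm²/s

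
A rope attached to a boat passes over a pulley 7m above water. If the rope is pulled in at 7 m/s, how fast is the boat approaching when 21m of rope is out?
21√2/4 ≈ 7.425 m/s

rope² = x² + 7²
x = √(21² - 7²) = 14√2
dx/dt = (rope/x) · d(rope)/dt = (21/(14√2)) · (-7) = -21√2/4 m/s
The boat approaches at 21√2/4 ≈ 7.425 m/s.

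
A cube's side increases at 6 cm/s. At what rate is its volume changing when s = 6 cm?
648 cm³/s

V = s³
dV/dt = 3s² · ds/dt = 3·6²·6 = 648 cm³/s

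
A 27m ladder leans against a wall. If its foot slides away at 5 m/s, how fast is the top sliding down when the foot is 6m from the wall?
10√77/77 ≈ 1.14 m/s

x² + y² = 27²
2x·dx/dt + 2y·dy/dt = 0
dy/dt = -x/y · dx/dt = -6/(3√77) · 5 = -10√77/77 m/s
The top is descending at 10√77/77 ≈ 1.14 m/s.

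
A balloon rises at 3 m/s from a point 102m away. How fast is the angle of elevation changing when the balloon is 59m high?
0.022038 rad/s

tan(θ) = y/102
sec²(θ) · dθ/dt = (1/102) · dy/dt
dθ/dt = cos²(θ)/102 · 3 = 102/(102² + 59²) · 3
dθ/dt = 0.022038 rad/s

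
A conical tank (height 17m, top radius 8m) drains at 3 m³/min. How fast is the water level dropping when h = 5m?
867/(1600π) ≈ 0.1725 m/min

r/h = 8/17, so r = (8/17)h
V = (1/3)πr²h = (1/3)π((8/17)h)²h = (64/867)πh³
dV/dh = (64/289)πh²
dh/dt = (dV/dt)/(dV/dh) = -3/((64/289)π·5²) = -867/(1600π) m/min
The level is dropping at 867/(1600π) ≈ 0.1725 m/min.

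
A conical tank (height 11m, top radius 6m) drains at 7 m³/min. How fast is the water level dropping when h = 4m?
847/(576π) ≈ 0.4681 m/min

r/h = 6/11, so r = (6/11)h
V = (1/3)πr²h = (1/3)π((6/11)h)²h = (12/121)πh³
dV/dh = (36/121)πh²
dh/dt = (dV/dt)/(dV/dh) = -7/((36/121)π·4²) = -847/(576π) m/min
The level is dropping at 847/(576π) ≈ 0.4681 m/min.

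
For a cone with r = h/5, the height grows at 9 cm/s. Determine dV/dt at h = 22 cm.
4356π/25 cm³/s

V = (1/3)π(h/5)²h = πh³/75
dV/dt = πh²/25 · 9
At h = 22: dV/dt = 4356π/25 cm³/s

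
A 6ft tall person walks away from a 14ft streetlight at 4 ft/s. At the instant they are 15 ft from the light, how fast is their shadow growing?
3 ft/s

By similar triangles: 14/(x+s) = 6/s
Solving: s = 6x/8
ds/dt = 6/8 · dx/dt = 3/4 · 4 = 3 ft/s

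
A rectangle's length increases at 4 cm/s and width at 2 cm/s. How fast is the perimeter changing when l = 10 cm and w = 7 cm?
12 cm/s

P = 2(l + w)
dP/dt = 2(dl/dt + dw/dt) = 2(4 + 2) = 12 cm/s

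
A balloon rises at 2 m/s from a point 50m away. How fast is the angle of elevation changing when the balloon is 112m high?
0.006647 rad/s

tan(θ) = y/50
sec²(θ) · dθ/dt = (1/50) · dy/dt
dθ/dt = cos²(θ)/50 · 2 = 50/(50² + 112²) · 2
dθ/dt = 0.006647 rad/s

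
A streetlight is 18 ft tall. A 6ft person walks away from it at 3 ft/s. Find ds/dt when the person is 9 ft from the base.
3/2 ft/s

By similar triangles: 18/(x+s) = 6/s
Solving: s = 6x/12
ds/dt = 6/12 · dx/dt = 1/2 · 3 = 3/2 ft/s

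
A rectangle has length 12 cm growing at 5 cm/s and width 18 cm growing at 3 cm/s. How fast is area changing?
126 cm²/s

A = lw
dA/dt = w·dl/dt + l·dw/dt = 18·5 + 12·3 = 126 cm²/s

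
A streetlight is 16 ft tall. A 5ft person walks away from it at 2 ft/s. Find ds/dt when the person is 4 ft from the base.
10/11 ft/s

By similar triangles: 16/(x+s) = 5/s
Solving: s = 5x/11
ds/dt = 5/11 · dx/dt = 5/11 · 2 = 10/11 ft/s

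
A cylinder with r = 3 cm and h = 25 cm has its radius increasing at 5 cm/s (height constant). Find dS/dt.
310π cm²/s

S = 2πrh + 2πr² (lateral + bases)
dS/dt = (2πh + 4πr)·dr/dt = (2π·25 + 4π·3)·5
= 310π cm²/s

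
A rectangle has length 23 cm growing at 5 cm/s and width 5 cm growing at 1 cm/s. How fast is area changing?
48 cm²/s

A = lw
dA/dt = w·dl/dt + l·dw/dt = 5·5 + 23·1 = 48 cm²/s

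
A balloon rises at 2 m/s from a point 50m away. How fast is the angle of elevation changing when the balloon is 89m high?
0.009596 rad/s

tan(θ) = y/50
sec²(θ) · dθ/dt = (1/50) · dy/dt
dθ/dt = cos²(θ)/50 · 2 = 50/(50² + 89²) · 2
dθ/dt = 0.009596 rad/s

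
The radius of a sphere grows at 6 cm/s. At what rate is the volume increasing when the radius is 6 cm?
864π cm³/s

V = (4/3)πr³
dV/dt = dV/dr · dr/dt = 4πr² · 6
At r = 6: dV/dt = 864π cm³/s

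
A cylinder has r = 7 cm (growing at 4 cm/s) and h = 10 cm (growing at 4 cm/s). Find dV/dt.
756π cm³/s

V = πr²h
dV/dt = 2πrh·dr/dt + πr²·dh/dt
= 2π(7)(10)(4) + π(7)²(4)
= 756π cm³/s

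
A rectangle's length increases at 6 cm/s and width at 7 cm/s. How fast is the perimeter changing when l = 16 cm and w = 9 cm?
26 cm/s

P = 2(l + w)
dP/dt = 2(dl/dt + dw/dt) = 2(6 + 7) = 26 cm/s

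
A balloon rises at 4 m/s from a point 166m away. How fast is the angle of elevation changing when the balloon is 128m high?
0.015112 rad/s

tan(θ) = y/166
sec²(θ) · dθ/dt = (1/166) · dy/dt
dθ/dt = cos²(θ)/166 · 4 = 166/(166² + 128²) · 4
dθ/dt = 0.015112 rad/s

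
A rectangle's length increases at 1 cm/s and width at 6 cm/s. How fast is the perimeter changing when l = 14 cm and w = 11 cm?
14 cm/s

P = 2(l + w)
dP/dt = 2(dl/dt + dw/dt) = 2(1 + 6) = 14 cm/s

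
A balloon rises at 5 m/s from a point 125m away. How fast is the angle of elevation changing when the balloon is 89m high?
0.026544 rad/s

tan(θ) = y/125
sec²(θ) · dθ/dt = (1/125) · dy/dt
dθ/dt = cos²(θ)/125 · 5 = 125/(125² + 89²) · 5
dθ/dt = 0.026544 rad/s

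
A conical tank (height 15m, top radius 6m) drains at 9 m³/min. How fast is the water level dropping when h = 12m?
25/(64π) ≈ 0.1243 m/min

r/h = 6/15, so r = (2/5)h
V = (1/3)πr²h = (1/3)π((2/5)h)²h = (4/75)πh³
dV/dh = (4/25)πh²
dh/dt = (dV/dt)/(dV/dh) = -9/((4/25)π·12²) = -25/(64π) m/min
The level is dropping at 25/(64π) ≈ 0.1243 m/min.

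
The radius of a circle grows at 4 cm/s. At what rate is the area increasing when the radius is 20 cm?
160π cm²/s

A = πr²
dA/dt = 2πr · dr/dt = 2π(20)(4) = 160π cm²/s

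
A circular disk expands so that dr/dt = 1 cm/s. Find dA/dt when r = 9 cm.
18π cm²/s

A = πr²
dA/dt = 2πr · dr/dt = 2π(9)(1) = 18π cm²/s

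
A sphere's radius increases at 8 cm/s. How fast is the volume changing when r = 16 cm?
8192π cm³/s

V = (4/3)πr³
dV/dt = dV/dr · dr/dt = 4πr² · 8
At r = 16: dV/dt = 8192π cm³/s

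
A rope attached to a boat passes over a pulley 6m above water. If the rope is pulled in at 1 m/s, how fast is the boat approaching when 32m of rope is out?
16√247/247 ≈ 1.018 m/s

rope² = x² + 6²
x = √(32² - 6²) = 2√247
dx/dt = (rope/x) · d(rope)/dt = (32/(2√247)) · (-1) = -16√247/247 m/s
The boat approaches at 16√247/247 ≈ 1.018 m/s.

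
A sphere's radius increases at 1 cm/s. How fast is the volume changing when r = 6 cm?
144π cm³/s

V = (4/3)πr³
dV/dt = dV/dr · dr/dt = 4πr² · 1
At r = 6: dV/dt = 144π cm³/s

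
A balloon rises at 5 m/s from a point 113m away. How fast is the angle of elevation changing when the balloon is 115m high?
0.021736 rad/s

tan(θ) = y/113
sec²(θ) · dθ/dt = (1/113) · dy/dt
dθ/dt = cos²(θ)/113 · 5 = 113/(113² + 115²) · 5
dθ/dt = 0.021736 rad/s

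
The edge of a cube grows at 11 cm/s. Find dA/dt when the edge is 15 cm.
1980 cm²/s

A = 6s²
dA/dt = 12s · ds/dt = 12·15·11 = 1980 cm²/s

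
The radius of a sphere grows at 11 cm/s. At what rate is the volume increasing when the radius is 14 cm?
8624π cm³/s

V = (4/3)πr³
dV/dt = dV/dr · dr/dt = 4πr² · 11
At r = 14: dV/dt = 8624π cm³/s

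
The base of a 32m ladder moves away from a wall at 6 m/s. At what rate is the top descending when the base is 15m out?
90√799/799 ≈ 3.184 m/s

x² + y² = 32²
2x·dx/dt + 2y·dy/dt = 0
dy/dt = -x/y · dx/dt = -15/√799 · 6 = -90√799/799 m/s
The top is descending at 90√799/799 ≈ 3.184 m/s.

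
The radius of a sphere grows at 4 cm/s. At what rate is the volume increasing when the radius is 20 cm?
6400π cm³/s

V = (4/3)πr³
dV/dt = dV/dr · dr/dt = 4πr² · 4
At r = 20: dV/dt = 6400π cm³/s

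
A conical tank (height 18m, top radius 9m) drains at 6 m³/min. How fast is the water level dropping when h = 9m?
8/(27π) ≈ 0.09431 m/min

r/h = 9/18, so r = (1/2)h
V = (1/3)πr²h = (1/3)π((1/2)h)²h = (1/12)πh³
dV/dh = (1/4)πh²
dh/dt = (dV/dt)/(dV/dh) = -6/((1/4)π·9²) = -8/(27π) m/min
The level is dropping at 8/(27π) ≈ 0.09431 m/min.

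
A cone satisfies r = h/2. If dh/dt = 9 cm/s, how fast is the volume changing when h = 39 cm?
13689π/4 cm³/s

V = (1/3)π(h/2)²h = πh³/12
dV/dt = πh²/4 · 9
At h = 39: dV/dt = 13689π/4 cm³/s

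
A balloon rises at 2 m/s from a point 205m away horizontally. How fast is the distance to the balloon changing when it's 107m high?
107√53474/26737 ≈ 0.9254 m/s

z² = 205² + y²
z = √(205² + 107²) = √53474
dz/dt = y/z · dy/dt = 107/√53474 · 2 = 107√53474/26737 ≈ 0.9254 m/s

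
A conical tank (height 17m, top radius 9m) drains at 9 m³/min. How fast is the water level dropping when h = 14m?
289/(1764π) ≈ 0.05215 m/min

r/h = 9/17, so r = (9/17)h
V = (1/3)πr²h = (1/3)π((9/17)h)²h = (27/289)πh³
dV/dh = (81/289)πh²
dh/dt = (dV/dt)/(dV/dh) = -9/((81/289)π·14²) = -289/(1764π) m/min
The level is dropping at 289/(1764π) ≈ 0.05215 m/min.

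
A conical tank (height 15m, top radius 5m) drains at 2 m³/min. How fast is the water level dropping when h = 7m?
18/(49π) ≈ 0.1169 m/min

r/h = 5/15, so r = (1/3)h
V = (1/3)πr²h = (1/3)π((1/3)h)²h = (1/27)πh³
dV/dh = (1/9)πh²
dh/dt = (dV/dt)/(dV/dh) = -2/((1/9)π·7²) = -18/(49π) m/min
The level is dropping at 18/(49π) ≈ 0.1169 m/min.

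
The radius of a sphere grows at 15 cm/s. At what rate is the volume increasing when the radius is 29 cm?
50460π cm³/s

V = (4/3)πr³
dV/dt = dV/dr · dr/dt = 4πr² · 15
At r = 29: dV/dt = 50460π cm³/s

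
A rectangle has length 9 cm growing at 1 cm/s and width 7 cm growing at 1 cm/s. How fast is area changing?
16 cm²/s

A = lw
dA/dt = w·dl/dt + l·dw/dt = 7·1 + 9·1 = 16 cm²/s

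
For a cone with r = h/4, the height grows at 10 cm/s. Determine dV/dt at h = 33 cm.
5445π/8 cm³/s

V = (1/3)π(h/4)²h = πh³/48
dV/dt = πh²/16 · 10
At h = 33: dV/dt = 5445π/8 cm³/s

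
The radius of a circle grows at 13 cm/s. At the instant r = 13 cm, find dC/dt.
26π cm/s

C = 2πr
dC/dt = 2π · dr/dt = 2π · 13 = 26π cm/s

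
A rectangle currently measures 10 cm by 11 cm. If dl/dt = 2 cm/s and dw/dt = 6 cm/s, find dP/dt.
16 cm/s

P = 2(l + w)
dP/dt = 2(dl/dt + dw/dt) = 2(2 + 6) = 16 cm/s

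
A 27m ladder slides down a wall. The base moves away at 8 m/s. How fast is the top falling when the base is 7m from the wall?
14√170/85 ≈ 2.148 m/s

x² + y² = 27²
2x·dx/dt + 2y·dy/dt = 0
dy/dt = -x/y · dx/dt = -7/(2√170) · 8 = -14√170/85 m/s
The top is descending at 14√170/85 ≈ 2.148 m/s.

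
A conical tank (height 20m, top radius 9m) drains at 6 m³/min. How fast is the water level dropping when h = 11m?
800/(3267π) ≈ 0.07795 m/min

r/h = 9/20, so r = (9/20)h
V = (1/3)πr²h = (1/3)π((9/20)h)²h = (27/400)πh³
dV/dh = (81/400)πh²
dh/dt = (dV/dt)/(dV/dh) = -6/((81/400)π·11²) = -800/(3267π) m/min
The level is dropping at 800/(3267π) ≈ 0.07795 m/min.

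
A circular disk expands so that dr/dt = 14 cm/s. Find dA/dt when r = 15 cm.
420π cm²/s

A = πr²
dA/dt = 2πr · dr/dt = 2π(15)(14) = 420π cm²/s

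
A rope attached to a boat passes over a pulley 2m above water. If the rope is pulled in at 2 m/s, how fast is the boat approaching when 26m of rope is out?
13√42/42 ≈ 2.006 m/s

rope² = x² + 2²
x = √(26² - 2²) = 4√42
dx/dt = (rope/x) · d(rope)/dt = (26/(4√42)) · (-2) = -13√42/42 m/s
The boat approaches at 13√42/42 ≈ 2.006 m/s.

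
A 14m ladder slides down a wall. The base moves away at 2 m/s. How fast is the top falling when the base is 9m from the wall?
18√115/115 ≈ 1.679 m/s

x² + y² = 14²
2x·dx/dt + 2y·dy/dt = 0
dy/dt = -x/y · dx/dt = -9/√115 · 2 = -18√115/115 m/s
The top is descending at 18√115/115 ≈ 1.679 m/s.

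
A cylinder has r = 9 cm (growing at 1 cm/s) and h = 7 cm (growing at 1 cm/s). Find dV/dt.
207π cm³/s

V = πr²h
dV/dt = 2πrh·dr/dt + πr²·dh/dt
= 2π(9)(7)(1) + π(9)²(1)
= 207π cm³/s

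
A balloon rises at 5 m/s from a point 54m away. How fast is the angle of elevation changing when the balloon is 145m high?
0.011278 rad/s

tan(θ) = y/54
sec²(θ) · dθ/dt = (1/54) · dy/dt
dθ/dt = cos²(θ)/54 · 5 = 54/(54² + 145²) · 5
dθ/dt = 0.011278 rad/s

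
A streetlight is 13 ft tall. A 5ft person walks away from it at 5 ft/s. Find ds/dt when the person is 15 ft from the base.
25/8 ft/s

By similar triangles: 13/(x+s) = 5/s
Solving: s = 5x/8
ds/dt = 5/8 · dx/dt = 5/8 · 5 = 25/8 ft/s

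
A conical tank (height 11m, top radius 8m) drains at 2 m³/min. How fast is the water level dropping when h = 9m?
121/(2592π) ≈ 0.01486 m/min

r/h = 8/11, so r = (8/11)h
V = (1/3)πr²h = (1/3)π((8/11)h)²h = (64/363)πh³
dV/dh = (64/121)πh²
dh/dt = (dV/dt)/(dV/dh) = -2/((64/121)π·9²) = -121/(2592π) m/min
The level is dropping at 121/(2592π) ≈ 0.01486 m/min.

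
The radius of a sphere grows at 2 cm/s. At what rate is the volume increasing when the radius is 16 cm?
2048π cm³/s

V = (4/3)πr³
dV/dt = dV/dr · dr/dt = 4πr² · 2
At r = 16: dV/dt = 2048π cm³/s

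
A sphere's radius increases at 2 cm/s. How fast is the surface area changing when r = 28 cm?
448π cm²/s

S = 4πr²
dS/dt = dS/dr · dr/dt = 8πr · 2
At r = 28: dS/dt = 448π cm²/s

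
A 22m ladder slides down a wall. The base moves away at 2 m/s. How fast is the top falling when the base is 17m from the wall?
34√195/195 ≈ 2.435 m/s

x² + y² = 22²
2x·dx/dt + 2y·dy/dt = 0
dy/dt = -x/y · dx/dt = -17/√195 · 2 = -34√195/195 m/s
The top is descending at 34√195/195 ≈ 2.435 m/s.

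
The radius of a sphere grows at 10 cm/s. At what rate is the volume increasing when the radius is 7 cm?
1960π cm³/s

V = (4/3)πr³
dV/dt = dV/dr · dr/dt = 4πr² · 10
At r = 7: dV/dt = 1960π cm³/s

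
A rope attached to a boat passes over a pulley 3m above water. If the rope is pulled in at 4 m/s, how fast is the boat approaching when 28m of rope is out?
112√31/155 ≈ 4.023 m/s

rope² = x² + 3²
x = √(28² - 3²) = 5√31
dx/dt = (rope/x) · d(rope)/dt = (28/(5√31)) · (-4) = -112√31/155 m/s
The boat approaches at 112√31/155 ≈ 4.023 m/s.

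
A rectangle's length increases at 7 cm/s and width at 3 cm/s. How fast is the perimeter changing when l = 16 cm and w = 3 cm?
20 cm/s

P = 2(l + w)
dP/dt = 2(dl/dt + dw/dt) = 2(7 + 3) = 20 cm/s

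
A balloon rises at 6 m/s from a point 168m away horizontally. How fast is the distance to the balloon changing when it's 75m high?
150√3761/3761 ≈ 2.446 m/s

z² = 168² + y²
z = √(168² + 75²) = 3√3761
dz/dt = y/z · dy/dt = 75/(3√3761) · 6 = 150√3761/3761 ≈ 2.446 m/s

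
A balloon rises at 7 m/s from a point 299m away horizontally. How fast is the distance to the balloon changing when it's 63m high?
441√93370/93370 ≈ 1.443 m/s

z² = 299² + y²
z = √(299² + 63²) = √93370
dz/dt = y/z · dy/dt = 63/√93370 · 7 = 441√93370/93370 ≈ 1.443 m/s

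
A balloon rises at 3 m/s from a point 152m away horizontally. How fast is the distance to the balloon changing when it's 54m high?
81√6505/6505 ≈ 1.004 m/s

z² = 152² + y²
z = √(152² + 54²) = 2√6505
dz/dt = y/z · dy/dt = 54/(2√6505) · 3 = 81√6505/6505 ≈ 1.004 m/s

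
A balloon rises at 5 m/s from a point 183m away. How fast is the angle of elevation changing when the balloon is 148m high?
0.016518 rad/s

tan(θ) = y/183
sec²(θ) · dθ/dt = (1/183) · dy/dt
dθ/dt = cos²(θ)/183 · 5 = 183/(183² + 148²) · 5
dθ/dt = 0.016518 rad/s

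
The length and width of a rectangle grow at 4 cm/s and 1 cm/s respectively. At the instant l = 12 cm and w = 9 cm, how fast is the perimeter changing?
10 cm/s

P = 2(l + w)
dP/dt = 2(dl/dt + dw/dt) = 2(4 + 1) = 10 cm/s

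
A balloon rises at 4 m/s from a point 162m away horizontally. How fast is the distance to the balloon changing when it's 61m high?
244√29965/29965 ≈ 1.41 m/s

z² = 162² + y²
z = √(162² + 61²) = √29965
dz/dt = y/z · dy/dt = 61/√29965 · 4 = 244√29965/29965 ≈ 1.41 m/s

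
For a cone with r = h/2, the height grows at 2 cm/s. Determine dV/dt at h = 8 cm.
32π cm³/s

V = (1/3)π(h/2)²h = πh³/12
dV/dt = πh²/4 · 2
At h = 8: dV/dt = 32π cm³/s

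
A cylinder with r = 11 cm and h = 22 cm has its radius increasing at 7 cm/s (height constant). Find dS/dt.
616π cm²/s

S = 2πrh + 2πr² (lateral + bases)
dS/dt = (2πh + 4πr)·dr/dt = (2π·22 + 4π·11)·7
= 616π cm²/s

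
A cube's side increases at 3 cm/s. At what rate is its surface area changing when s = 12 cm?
432 cm²/s

A = 6s²
dA/dt = 12s · ds/dt = 12·12·3 = 432 cm²/s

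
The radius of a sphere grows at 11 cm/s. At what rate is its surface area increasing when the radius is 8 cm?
704π cm²/s

S = 4πr²
dS/dt = dS/dr · dr/dt = 8πr · 11
At r = 8: dS/dt = 704π cm²/s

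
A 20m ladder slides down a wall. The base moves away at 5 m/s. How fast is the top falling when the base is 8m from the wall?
10√21/21 ≈ 2.182 m/s

x² + y² = 20²
2x·dx/dt + 2y·dy/dt = 0
dy/dt = -x/y · dx/dt = -8/(4√21) · 5 = -10√21/21 m/s
The top is descending at 10√21/21 ≈ 2.182 m/s.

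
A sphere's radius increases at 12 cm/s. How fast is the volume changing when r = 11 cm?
5808π cm³/s

V = (4/3)πr³
dV/dt = dV/dr · dr/dt = 4πr² · 12
At r = 11: dV/dt = 5808π cm³/s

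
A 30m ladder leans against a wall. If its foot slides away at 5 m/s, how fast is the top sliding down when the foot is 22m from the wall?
55√26/52 ≈ 5.393 m/s

x² + y² = 30²
2x·dx/dt + 2y·dy/dt = 0
dy/dt = -x/y · dx/dt = -22/(4√26) · 5 = -55√26/52 m/s
The top is descending at 55√26/52 ≈ 5.393 m/s.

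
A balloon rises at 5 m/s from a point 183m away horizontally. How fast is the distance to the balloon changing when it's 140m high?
700√53089/53089 ≈ 3.038 m/s

z² = 183² + y²
z = √(183² + 140²) = √53089
dz/dt = y/z · dy/dt = 140/√53089 · 5 = 700√53089/53089 ≈ 3.038 m/s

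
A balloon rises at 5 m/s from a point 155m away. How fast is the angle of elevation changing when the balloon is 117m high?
0.020549 rad/s

tan(θ) = y/155
sec²(θ) · dθ/dt = (1/155) · dy/dt
dθ/dt = cos²(θ)/155 · 5 = 155/(155² + 117²) · 5
dθ/dt = 0.020549 rad/s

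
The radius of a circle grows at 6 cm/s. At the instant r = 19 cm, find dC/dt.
12π cm/s

C = 2πr
dC/dt = 2π · dr/dt = 2π · 6 = 12π cm/s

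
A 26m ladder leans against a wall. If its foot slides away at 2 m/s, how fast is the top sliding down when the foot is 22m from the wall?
11√3/6 ≈ 3.175 m/s

x² + y² = 26²
2x·dx/dt + 2y·dy/dt = 0
dy/dt = -x/y · dx/dt = -22/(8√3) · 2 = -11√3/6 m/s
The top is descending at 11√3/6 ≈ 3.175 m/s.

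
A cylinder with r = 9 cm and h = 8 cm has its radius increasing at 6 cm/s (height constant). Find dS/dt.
312π cm²/s

S = 2πrh + 2πr² (lateral + bases)
dS/dt = (2πh + 4πr)·dr/dt = (2π·8 + 4π·9)·6
= 312π cm²/s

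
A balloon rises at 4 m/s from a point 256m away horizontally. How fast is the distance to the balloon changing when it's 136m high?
68√1313/1313 ≈ 1.877 m/s

z² = 256² + y²
z = √(256² + 136²) = 8√1313
dz/dt = y/z · dy/dt = 136/(8√1313) · 4 = 68√1313/1313 ≈ 1.877 m/s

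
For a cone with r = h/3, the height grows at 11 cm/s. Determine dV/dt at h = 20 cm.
4400π/9 cm³/s

V = (1/3)π(h/3)²h = πh³/27
dV/dt = πh²/9 · 11
At h = 20: dV/dt = 4400π/9 cm³/s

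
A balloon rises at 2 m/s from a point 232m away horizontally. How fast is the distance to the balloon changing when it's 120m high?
15√1066/533 ≈ 0.9188 m/s

z² = 232² + y²
z = √(232² + 120²) = 8√1066
dz/dt = y/z · dy/dt = 120/(8√1066) · 2 = 15√1066/533 ≈ 0.9188 m/s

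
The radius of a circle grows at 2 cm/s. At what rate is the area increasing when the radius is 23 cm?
92π cm²/s

A = πr²
dA/dt = 2πr · dr/dt = 2π(23)(2) = 92π cm²/s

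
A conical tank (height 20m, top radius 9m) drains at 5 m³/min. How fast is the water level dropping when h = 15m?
80/(729π) ≈ 0.03493 m/min

r/h = 9/20, so r = (9/20)h
V = (1/3)πr²h = (1/3)π((9/20)h)²h = (27/400)πh³
dV/dh = (81/400)πh²
dh/dt = (dV/dt)/(dV/dh) = -5/((81/400)π·15²) = -80/(729π) m/min
The level is dropping at 80/(729π) ≈ 0.03493 m/min.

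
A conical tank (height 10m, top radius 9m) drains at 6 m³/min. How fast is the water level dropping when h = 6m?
50/(243π) ≈ 0.0655 m/min

r/h = 9/10, so r = (9/10)h
V = (1/3)πr²h = (1/3)π((9/10)h)²h = (27/100)πh³
dV/dh = (81/100)πh²
dh/dt = (dV/dt)/(dV/dh) = -6/((81/100)π·6²) = -50/(243π) m/min
The level is dropping at 50/(243π) ≈ 0.0655 m/min.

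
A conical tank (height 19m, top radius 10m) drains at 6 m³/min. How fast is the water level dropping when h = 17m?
1083/(14450π) ≈ 0.02386 m/min

r/h = 10/19, so r = (10/19)h
V = (1/3)πr²h = (1/3)π((10/19)h)²h = (100/1083)πh³
dV/dh = (100/361)πh²
dh/dt = (dV/dt)/(dV/dh) = -6/((100/361)π·17²) = -1083/(14450π) m/min
The level is dropping at 1083/(14450π) ≈ 0.02386 m/min.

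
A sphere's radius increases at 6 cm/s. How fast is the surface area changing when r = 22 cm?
1056π cm²/s

S = 4πr²
dS/dt = dS/dr · dr/dt = 8πr · 6
At r = 22: dS/dt = 1056π cm²/s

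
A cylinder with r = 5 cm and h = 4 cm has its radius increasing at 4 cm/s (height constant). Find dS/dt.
112π cm²/s

S = 2πrh + 2πr² (lateral + bases)
dS/dt = (2πh + 4πr)·dr/dt = (2π·4 + 4π·5)·4
= 112π cm²/s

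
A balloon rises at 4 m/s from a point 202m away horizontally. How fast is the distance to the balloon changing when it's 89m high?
356√1949/9745 ≈ 1.613 m/s

z² = 202² + y²
z = √(202² + 89²) = 5√1949
dz/dt = y/z · dy/dt = 89/(5√1949) · 4 = 356√1949/9745 ≈ 1.613 m/s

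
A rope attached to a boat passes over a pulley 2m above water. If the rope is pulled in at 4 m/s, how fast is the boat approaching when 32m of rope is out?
64√255/255 ≈ 4.008 m/s

rope² = x² + 2²
x = √(32² - 2²) = 2√255
dx/dt = (rope/x) · d(rope)/dt = (32/(2√255)) · (-4) = -64√255/255 m/s
The boat approaches at 64√255/255 ≈ 4.008 m/s.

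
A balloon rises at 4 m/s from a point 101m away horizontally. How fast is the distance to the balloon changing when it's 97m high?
194√19610/9805 ≈ 2.771 m/s

z² = 101² + y²
z = √(101² + 97²) = √19610
dz/dt = y/z · dy/dt = 97/√19610 · 4 = 194√19610/9805 ≈ 2.771 m/s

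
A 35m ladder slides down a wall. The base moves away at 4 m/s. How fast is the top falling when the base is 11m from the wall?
11√69/69 ≈ 1.324 m/s

x² + y² = 35²
2x·dx/dt + 2y·dy/dt = 0
dy/dt = -x/y · dx/dt = -11/(4√69) · 4 = -11√69/69 m/s
The top is descending at 11√69/69 ≈ 1.324 m/s.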